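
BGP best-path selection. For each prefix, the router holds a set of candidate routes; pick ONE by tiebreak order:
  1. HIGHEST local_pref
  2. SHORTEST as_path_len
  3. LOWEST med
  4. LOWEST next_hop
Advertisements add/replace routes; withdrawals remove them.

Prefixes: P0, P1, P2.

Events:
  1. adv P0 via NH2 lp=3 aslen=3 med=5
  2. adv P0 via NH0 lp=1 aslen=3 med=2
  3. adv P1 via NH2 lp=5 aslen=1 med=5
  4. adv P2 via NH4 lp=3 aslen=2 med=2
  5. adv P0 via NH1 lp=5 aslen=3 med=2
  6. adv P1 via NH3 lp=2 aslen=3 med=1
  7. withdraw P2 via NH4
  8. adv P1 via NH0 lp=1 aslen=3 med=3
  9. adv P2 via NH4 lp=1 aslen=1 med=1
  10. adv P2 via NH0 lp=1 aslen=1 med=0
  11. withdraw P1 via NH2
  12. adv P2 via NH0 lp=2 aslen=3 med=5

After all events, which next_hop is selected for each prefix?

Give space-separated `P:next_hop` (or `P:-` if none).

Op 1: best P0=NH2 P1=- P2=-
Op 2: best P0=NH2 P1=- P2=-
Op 3: best P0=NH2 P1=NH2 P2=-
Op 4: best P0=NH2 P1=NH2 P2=NH4
Op 5: best P0=NH1 P1=NH2 P2=NH4
Op 6: best P0=NH1 P1=NH2 P2=NH4
Op 7: best P0=NH1 P1=NH2 P2=-
Op 8: best P0=NH1 P1=NH2 P2=-
Op 9: best P0=NH1 P1=NH2 P2=NH4
Op 10: best P0=NH1 P1=NH2 P2=NH0
Op 11: best P0=NH1 P1=NH3 P2=NH0
Op 12: best P0=NH1 P1=NH3 P2=NH0

Answer: P0:NH1 P1:NH3 P2:NH0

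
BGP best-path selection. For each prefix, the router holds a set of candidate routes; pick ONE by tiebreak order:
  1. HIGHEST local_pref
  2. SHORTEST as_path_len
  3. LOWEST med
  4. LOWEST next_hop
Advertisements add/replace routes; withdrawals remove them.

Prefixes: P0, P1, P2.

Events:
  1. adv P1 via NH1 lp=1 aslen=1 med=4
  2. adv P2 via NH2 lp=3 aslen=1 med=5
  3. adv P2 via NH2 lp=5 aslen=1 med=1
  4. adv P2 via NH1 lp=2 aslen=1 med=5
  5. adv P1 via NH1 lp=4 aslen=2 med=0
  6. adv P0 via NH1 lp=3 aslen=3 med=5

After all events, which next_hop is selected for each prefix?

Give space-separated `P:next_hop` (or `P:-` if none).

Answer: P0:NH1 P1:NH1 P2:NH2

Derivation:
Op 1: best P0=- P1=NH1 P2=-
Op 2: best P0=- P1=NH1 P2=NH2
Op 3: best P0=- P1=NH1 P2=NH2
Op 4: best P0=- P1=NH1 P2=NH2
Op 5: best P0=- P1=NH1 P2=NH2
Op 6: best P0=NH1 P1=NH1 P2=NH2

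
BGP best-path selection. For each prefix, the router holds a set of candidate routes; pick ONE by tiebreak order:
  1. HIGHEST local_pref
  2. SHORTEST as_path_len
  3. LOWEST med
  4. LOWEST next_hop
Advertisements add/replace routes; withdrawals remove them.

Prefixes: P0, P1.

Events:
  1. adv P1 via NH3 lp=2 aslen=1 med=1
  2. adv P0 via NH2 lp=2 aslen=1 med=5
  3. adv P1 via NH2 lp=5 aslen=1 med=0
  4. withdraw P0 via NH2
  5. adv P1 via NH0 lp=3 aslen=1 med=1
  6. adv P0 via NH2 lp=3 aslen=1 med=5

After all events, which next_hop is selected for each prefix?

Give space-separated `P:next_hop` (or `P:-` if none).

Op 1: best P0=- P1=NH3
Op 2: best P0=NH2 P1=NH3
Op 3: best P0=NH2 P1=NH2
Op 4: best P0=- P1=NH2
Op 5: best P0=- P1=NH2
Op 6: best P0=NH2 P1=NH2

Answer: P0:NH2 P1:NH2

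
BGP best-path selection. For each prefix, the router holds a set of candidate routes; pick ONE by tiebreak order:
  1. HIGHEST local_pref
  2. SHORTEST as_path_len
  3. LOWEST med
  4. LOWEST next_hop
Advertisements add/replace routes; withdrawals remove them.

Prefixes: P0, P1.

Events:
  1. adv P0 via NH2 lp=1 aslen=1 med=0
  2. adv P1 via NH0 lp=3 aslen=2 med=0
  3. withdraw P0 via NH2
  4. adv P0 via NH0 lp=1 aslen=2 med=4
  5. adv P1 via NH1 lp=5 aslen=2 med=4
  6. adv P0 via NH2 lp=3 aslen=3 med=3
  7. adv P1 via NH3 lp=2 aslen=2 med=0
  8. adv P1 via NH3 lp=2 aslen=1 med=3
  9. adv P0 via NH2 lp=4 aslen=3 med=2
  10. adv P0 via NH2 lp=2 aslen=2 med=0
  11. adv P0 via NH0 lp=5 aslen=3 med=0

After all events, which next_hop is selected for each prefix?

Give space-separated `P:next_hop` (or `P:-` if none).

Answer: P0:NH0 P1:NH1

Derivation:
Op 1: best P0=NH2 P1=-
Op 2: best P0=NH2 P1=NH0
Op 3: best P0=- P1=NH0
Op 4: best P0=NH0 P1=NH0
Op 5: best P0=NH0 P1=NH1
Op 6: best P0=NH2 P1=NH1
Op 7: best P0=NH2 P1=NH1
Op 8: best P0=NH2 P1=NH1
Op 9: best P0=NH2 P1=NH1
Op 10: best P0=NH2 P1=NH1
Op 11: best P0=NH0 P1=NH1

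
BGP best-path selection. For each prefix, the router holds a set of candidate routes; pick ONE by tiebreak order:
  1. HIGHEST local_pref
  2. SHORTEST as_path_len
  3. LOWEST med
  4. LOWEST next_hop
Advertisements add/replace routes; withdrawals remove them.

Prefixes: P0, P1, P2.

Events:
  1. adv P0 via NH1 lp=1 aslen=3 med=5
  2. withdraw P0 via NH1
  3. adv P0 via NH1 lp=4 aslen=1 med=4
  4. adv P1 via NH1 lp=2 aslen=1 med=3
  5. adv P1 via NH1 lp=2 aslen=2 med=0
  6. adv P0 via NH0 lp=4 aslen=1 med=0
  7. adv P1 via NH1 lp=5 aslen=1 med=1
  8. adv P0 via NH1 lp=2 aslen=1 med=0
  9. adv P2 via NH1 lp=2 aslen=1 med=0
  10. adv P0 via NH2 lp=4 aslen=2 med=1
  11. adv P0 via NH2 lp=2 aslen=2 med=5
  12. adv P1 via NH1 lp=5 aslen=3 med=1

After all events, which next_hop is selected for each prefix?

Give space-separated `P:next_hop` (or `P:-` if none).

Op 1: best P0=NH1 P1=- P2=-
Op 2: best P0=- P1=- P2=-
Op 3: best P0=NH1 P1=- P2=-
Op 4: best P0=NH1 P1=NH1 P2=-
Op 5: best P0=NH1 P1=NH1 P2=-
Op 6: best P0=NH0 P1=NH1 P2=-
Op 7: best P0=NH0 P1=NH1 P2=-
Op 8: best P0=NH0 P1=NH1 P2=-
Op 9: best P0=NH0 P1=NH1 P2=NH1
Op 10: best P0=NH0 P1=NH1 P2=NH1
Op 11: best P0=NH0 P1=NH1 P2=NH1
Op 12: best P0=NH0 P1=NH1 P2=NH1

Answer: P0:NH0 P1:NH1 P2:NH1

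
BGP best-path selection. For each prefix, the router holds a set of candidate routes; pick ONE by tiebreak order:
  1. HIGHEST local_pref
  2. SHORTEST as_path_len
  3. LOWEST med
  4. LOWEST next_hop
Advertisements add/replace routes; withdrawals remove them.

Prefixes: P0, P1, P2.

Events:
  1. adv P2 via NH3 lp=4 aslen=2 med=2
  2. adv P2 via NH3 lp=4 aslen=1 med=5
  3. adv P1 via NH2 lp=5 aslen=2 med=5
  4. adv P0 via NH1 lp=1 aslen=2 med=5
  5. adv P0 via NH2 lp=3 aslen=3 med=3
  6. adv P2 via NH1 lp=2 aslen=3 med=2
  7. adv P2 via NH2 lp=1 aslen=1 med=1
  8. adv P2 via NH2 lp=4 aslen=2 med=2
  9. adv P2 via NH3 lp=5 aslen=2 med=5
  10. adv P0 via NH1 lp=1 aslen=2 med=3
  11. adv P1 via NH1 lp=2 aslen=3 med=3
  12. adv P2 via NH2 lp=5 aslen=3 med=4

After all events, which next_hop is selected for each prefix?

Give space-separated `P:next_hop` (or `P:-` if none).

Op 1: best P0=- P1=- P2=NH3
Op 2: best P0=- P1=- P2=NH3
Op 3: best P0=- P1=NH2 P2=NH3
Op 4: best P0=NH1 P1=NH2 P2=NH3
Op 5: best P0=NH2 P1=NH2 P2=NH3
Op 6: best P0=NH2 P1=NH2 P2=NH3
Op 7: best P0=NH2 P1=NH2 P2=NH3
Op 8: best P0=NH2 P1=NH2 P2=NH3
Op 9: best P0=NH2 P1=NH2 P2=NH3
Op 10: best P0=NH2 P1=NH2 P2=NH3
Op 11: best P0=NH2 P1=NH2 P2=NH3
Op 12: best P0=NH2 P1=NH2 P2=NH3

Answer: P0:NH2 P1:NH2 P2:NH3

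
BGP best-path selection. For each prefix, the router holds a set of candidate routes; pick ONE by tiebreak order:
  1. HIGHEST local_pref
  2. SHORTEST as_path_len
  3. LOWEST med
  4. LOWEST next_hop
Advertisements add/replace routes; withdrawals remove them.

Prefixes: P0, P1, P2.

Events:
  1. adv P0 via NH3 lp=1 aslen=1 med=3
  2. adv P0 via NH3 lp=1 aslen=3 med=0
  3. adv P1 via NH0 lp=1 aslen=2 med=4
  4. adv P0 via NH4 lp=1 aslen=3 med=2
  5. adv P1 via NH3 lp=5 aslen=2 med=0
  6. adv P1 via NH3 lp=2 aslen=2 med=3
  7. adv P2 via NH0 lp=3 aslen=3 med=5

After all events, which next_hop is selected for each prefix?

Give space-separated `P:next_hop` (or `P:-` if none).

Answer: P0:NH3 P1:NH3 P2:NH0

Derivation:
Op 1: best P0=NH3 P1=- P2=-
Op 2: best P0=NH3 P1=- P2=-
Op 3: best P0=NH3 P1=NH0 P2=-
Op 4: best P0=NH3 P1=NH0 P2=-
Op 5: best P0=NH3 P1=NH3 P2=-
Op 6: best P0=NH3 P1=NH3 P2=-
Op 7: best P0=NH3 P1=NH3 P2=NH0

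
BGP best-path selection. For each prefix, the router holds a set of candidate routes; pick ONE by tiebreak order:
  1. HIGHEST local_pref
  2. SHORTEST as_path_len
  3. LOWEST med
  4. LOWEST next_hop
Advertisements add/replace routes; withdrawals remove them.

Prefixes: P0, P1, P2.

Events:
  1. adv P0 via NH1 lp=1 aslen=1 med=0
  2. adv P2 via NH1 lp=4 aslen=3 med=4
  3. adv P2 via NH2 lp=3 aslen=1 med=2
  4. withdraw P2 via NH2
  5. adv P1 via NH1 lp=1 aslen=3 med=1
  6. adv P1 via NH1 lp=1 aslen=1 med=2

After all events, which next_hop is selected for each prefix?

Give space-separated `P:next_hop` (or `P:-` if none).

Answer: P0:NH1 P1:NH1 P2:NH1

Derivation:
Op 1: best P0=NH1 P1=- P2=-
Op 2: best P0=NH1 P1=- P2=NH1
Op 3: best P0=NH1 P1=- P2=NH1
Op 4: best P0=NH1 P1=- P2=NH1
Op 5: best P0=NH1 P1=NH1 P2=NH1
Op 6: best P0=NH1 P1=NH1 P2=NH1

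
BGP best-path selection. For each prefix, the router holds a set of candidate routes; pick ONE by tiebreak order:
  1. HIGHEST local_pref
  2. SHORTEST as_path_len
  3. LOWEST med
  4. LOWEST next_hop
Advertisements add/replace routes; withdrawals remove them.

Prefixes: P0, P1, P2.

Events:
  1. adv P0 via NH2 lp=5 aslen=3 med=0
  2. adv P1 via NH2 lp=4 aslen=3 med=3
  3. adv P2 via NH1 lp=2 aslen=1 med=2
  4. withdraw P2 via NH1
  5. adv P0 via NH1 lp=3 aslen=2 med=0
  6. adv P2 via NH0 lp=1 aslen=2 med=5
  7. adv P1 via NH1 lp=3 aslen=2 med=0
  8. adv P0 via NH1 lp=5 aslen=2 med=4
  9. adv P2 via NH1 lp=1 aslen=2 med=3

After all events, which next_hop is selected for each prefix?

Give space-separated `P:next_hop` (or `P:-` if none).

Answer: P0:NH1 P1:NH2 P2:NH1

Derivation:
Op 1: best P0=NH2 P1=- P2=-
Op 2: best P0=NH2 P1=NH2 P2=-
Op 3: best P0=NH2 P1=NH2 P2=NH1
Op 4: best P0=NH2 P1=NH2 P2=-
Op 5: best P0=NH2 P1=NH2 P2=-
Op 6: best P0=NH2 P1=NH2 P2=NH0
Op 7: best P0=NH2 P1=NH2 P2=NH0
Op 8: best P0=NH1 P1=NH2 P2=NH0
Op 9: best P0=NH1 P1=NH2 P2=NH1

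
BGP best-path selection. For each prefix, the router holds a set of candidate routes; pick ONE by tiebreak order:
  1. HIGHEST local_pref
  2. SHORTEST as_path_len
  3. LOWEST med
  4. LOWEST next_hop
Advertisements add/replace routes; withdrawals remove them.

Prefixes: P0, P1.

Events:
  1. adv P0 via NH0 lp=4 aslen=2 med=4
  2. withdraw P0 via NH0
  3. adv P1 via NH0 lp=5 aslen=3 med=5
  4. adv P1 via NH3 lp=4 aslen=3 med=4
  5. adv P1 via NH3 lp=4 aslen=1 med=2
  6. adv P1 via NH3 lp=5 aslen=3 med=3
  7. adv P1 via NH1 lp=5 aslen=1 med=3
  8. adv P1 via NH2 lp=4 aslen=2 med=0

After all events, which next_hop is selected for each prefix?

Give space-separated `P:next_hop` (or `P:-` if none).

Answer: P0:- P1:NH1

Derivation:
Op 1: best P0=NH0 P1=-
Op 2: best P0=- P1=-
Op 3: best P0=- P1=NH0
Op 4: best P0=- P1=NH0
Op 5: best P0=- P1=NH0
Op 6: best P0=- P1=NH3
Op 7: best P0=- P1=NH1
Op 8: best P0=- P1=NH1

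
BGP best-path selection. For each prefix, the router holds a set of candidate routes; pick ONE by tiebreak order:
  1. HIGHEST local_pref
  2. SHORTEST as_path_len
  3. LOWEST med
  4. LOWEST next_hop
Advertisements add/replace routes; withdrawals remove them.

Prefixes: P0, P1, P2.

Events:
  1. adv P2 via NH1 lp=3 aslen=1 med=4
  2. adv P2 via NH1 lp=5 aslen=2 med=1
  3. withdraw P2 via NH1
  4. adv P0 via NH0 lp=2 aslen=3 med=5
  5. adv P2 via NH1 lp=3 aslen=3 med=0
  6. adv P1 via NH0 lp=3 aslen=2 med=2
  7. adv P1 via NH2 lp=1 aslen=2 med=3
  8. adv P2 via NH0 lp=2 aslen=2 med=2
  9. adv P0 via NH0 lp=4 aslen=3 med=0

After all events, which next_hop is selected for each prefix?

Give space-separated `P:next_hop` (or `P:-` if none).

Op 1: best P0=- P1=- P2=NH1
Op 2: best P0=- P1=- P2=NH1
Op 3: best P0=- P1=- P2=-
Op 4: best P0=NH0 P1=- P2=-
Op 5: best P0=NH0 P1=- P2=NH1
Op 6: best P0=NH0 P1=NH0 P2=NH1
Op 7: best P0=NH0 P1=NH0 P2=NH1
Op 8: best P0=NH0 P1=NH0 P2=NH1
Op 9: best P0=NH0 P1=NH0 P2=NH1

Answer: P0:NH0 P1:NH0 P2:NH1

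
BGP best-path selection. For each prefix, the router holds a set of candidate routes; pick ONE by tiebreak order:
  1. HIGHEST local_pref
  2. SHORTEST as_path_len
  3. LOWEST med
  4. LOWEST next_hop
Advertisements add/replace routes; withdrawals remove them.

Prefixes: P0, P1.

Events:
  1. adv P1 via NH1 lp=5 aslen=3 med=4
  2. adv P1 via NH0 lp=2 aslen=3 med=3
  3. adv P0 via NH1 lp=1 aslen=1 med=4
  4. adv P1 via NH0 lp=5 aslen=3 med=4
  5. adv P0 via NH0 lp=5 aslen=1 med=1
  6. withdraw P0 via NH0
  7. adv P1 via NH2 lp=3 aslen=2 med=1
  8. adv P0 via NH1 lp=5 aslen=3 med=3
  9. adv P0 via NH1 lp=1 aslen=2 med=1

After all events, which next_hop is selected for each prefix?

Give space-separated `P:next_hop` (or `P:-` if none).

Answer: P0:NH1 P1:NH0

Derivation:
Op 1: best P0=- P1=NH1
Op 2: best P0=- P1=NH1
Op 3: best P0=NH1 P1=NH1
Op 4: best P0=NH1 P1=NH0
Op 5: best P0=NH0 P1=NH0
Op 6: best P0=NH1 P1=NH0
Op 7: best P0=NH1 P1=NH0
Op 8: best P0=NH1 P1=NH0
Op 9: best P0=NH1 P1=NH0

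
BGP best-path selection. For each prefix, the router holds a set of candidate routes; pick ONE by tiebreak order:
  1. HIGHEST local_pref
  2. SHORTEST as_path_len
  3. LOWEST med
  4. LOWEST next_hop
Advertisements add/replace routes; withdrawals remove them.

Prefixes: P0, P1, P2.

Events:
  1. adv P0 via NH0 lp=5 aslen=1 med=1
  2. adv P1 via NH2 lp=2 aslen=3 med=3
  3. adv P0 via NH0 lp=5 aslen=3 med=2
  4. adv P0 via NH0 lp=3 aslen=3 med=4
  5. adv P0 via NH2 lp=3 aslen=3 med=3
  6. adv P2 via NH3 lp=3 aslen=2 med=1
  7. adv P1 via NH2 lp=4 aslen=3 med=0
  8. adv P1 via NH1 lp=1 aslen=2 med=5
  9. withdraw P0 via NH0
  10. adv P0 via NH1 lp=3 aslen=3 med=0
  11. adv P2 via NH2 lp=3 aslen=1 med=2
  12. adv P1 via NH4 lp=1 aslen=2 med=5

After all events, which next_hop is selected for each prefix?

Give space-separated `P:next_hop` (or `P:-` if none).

Answer: P0:NH1 P1:NH2 P2:NH2

Derivation:
Op 1: best P0=NH0 P1=- P2=-
Op 2: best P0=NH0 P1=NH2 P2=-
Op 3: best P0=NH0 P1=NH2 P2=-
Op 4: best P0=NH0 P1=NH2 P2=-
Op 5: best P0=NH2 P1=NH2 P2=-
Op 6: best P0=NH2 P1=NH2 P2=NH3
Op 7: best P0=NH2 P1=NH2 P2=NH3
Op 8: best P0=NH2 P1=NH2 P2=NH3
Op 9: best P0=NH2 P1=NH2 P2=NH3
Op 10: best P0=NH1 P1=NH2 P2=NH3
Op 11: best P0=NH1 P1=NH2 P2=NH2
Op 12: best P0=NH1 P1=NH2 P2=NH2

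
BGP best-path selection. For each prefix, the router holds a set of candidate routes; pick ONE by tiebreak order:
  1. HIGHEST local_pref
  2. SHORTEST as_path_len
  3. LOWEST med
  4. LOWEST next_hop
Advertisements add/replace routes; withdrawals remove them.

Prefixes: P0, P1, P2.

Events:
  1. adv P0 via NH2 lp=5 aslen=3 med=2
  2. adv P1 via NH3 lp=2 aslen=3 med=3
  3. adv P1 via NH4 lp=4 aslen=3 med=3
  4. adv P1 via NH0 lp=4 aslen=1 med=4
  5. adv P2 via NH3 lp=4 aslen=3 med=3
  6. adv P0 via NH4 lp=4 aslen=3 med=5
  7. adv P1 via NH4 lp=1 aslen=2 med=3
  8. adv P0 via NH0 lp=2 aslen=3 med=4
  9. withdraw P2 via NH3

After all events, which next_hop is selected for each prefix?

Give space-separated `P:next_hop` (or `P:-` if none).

Op 1: best P0=NH2 P1=- P2=-
Op 2: best P0=NH2 P1=NH3 P2=-
Op 3: best P0=NH2 P1=NH4 P2=-
Op 4: best P0=NH2 P1=NH0 P2=-
Op 5: best P0=NH2 P1=NH0 P2=NH3
Op 6: best P0=NH2 P1=NH0 P2=NH3
Op 7: best P0=NH2 P1=NH0 P2=NH3
Op 8: best P0=NH2 P1=NH0 P2=NH3
Op 9: best P0=NH2 P1=NH0 P2=-

Answer: P0:NH2 P1:NH0 P2:-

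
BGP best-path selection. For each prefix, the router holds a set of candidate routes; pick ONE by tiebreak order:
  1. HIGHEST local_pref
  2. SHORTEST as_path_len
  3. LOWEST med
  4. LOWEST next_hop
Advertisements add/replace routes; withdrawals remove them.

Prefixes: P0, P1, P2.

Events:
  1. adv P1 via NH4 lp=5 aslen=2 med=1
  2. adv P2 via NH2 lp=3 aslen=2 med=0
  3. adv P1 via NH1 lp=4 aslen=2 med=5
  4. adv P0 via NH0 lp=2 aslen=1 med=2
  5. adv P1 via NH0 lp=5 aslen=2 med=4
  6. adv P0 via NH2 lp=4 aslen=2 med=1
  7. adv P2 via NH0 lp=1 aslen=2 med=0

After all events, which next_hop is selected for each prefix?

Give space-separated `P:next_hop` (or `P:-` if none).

Op 1: best P0=- P1=NH4 P2=-
Op 2: best P0=- P1=NH4 P2=NH2
Op 3: best P0=- P1=NH4 P2=NH2
Op 4: best P0=NH0 P1=NH4 P2=NH2
Op 5: best P0=NH0 P1=NH4 P2=NH2
Op 6: best P0=NH2 P1=NH4 P2=NH2
Op 7: best P0=NH2 P1=NH4 P2=NH2

Answer: P0:NH2 P1:NH4 P2:NH2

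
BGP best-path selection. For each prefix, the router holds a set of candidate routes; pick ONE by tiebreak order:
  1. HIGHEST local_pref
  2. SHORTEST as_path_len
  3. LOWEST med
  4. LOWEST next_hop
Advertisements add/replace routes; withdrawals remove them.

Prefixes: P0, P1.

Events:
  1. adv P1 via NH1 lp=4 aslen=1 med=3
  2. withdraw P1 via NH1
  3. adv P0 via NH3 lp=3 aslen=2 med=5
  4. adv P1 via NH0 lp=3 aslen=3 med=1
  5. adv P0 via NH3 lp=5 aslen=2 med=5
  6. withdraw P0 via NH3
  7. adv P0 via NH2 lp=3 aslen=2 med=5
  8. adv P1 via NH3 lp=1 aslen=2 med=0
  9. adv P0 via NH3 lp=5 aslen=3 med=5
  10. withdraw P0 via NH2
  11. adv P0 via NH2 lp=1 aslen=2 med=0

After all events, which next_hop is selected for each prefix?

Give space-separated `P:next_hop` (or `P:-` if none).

Op 1: best P0=- P1=NH1
Op 2: best P0=- P1=-
Op 3: best P0=NH3 P1=-
Op 4: best P0=NH3 P1=NH0
Op 5: best P0=NH3 P1=NH0
Op 6: best P0=- P1=NH0
Op 7: best P0=NH2 P1=NH0
Op 8: best P0=NH2 P1=NH0
Op 9: best P0=NH3 P1=NH0
Op 10: best P0=NH3 P1=NH0
Op 11: best P0=NH3 P1=NH0

Answer: P0:NH3 P1:NH0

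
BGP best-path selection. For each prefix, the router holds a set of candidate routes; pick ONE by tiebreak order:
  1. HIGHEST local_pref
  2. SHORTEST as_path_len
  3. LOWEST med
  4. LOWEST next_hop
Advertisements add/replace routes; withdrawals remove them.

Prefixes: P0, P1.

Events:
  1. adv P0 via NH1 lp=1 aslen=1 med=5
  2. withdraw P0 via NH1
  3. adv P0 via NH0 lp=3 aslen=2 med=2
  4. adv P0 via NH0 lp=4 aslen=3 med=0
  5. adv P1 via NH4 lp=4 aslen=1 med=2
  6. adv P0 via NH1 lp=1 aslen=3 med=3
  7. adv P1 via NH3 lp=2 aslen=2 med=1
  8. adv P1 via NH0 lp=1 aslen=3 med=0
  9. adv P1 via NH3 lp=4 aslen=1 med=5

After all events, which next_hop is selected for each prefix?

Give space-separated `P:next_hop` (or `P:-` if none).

Op 1: best P0=NH1 P1=-
Op 2: best P0=- P1=-
Op 3: best P0=NH0 P1=-
Op 4: best P0=NH0 P1=-
Op 5: best P0=NH0 P1=NH4
Op 6: best P0=NH0 P1=NH4
Op 7: best P0=NH0 P1=NH4
Op 8: best P0=NH0 P1=NH4
Op 9: best P0=NH0 P1=NH4

Answer: P0:NH0 P1:NH4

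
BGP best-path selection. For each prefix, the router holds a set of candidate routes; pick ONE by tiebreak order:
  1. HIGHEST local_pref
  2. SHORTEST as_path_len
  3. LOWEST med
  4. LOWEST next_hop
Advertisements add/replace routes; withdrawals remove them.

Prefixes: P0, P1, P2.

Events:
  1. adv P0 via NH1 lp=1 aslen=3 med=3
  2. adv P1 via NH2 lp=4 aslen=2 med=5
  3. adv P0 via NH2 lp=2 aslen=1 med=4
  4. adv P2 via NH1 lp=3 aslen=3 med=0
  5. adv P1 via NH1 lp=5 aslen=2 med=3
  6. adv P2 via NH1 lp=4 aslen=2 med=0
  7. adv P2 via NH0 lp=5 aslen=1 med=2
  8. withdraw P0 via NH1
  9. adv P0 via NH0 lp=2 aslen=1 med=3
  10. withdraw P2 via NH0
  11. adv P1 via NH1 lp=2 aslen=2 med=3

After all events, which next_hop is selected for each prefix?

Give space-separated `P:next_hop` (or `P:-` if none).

Op 1: best P0=NH1 P1=- P2=-
Op 2: best P0=NH1 P1=NH2 P2=-
Op 3: best P0=NH2 P1=NH2 P2=-
Op 4: best P0=NH2 P1=NH2 P2=NH1
Op 5: best P0=NH2 P1=NH1 P2=NH1
Op 6: best P0=NH2 P1=NH1 P2=NH1
Op 7: best P0=NH2 P1=NH1 P2=NH0
Op 8: best P0=NH2 P1=NH1 P2=NH0
Op 9: best P0=NH0 P1=NH1 P2=NH0
Op 10: best P0=NH0 P1=NH1 P2=NH1
Op 11: best P0=NH0 P1=NH2 P2=NH1

Answer: P0:NH0 P1:NH2 P2:NH1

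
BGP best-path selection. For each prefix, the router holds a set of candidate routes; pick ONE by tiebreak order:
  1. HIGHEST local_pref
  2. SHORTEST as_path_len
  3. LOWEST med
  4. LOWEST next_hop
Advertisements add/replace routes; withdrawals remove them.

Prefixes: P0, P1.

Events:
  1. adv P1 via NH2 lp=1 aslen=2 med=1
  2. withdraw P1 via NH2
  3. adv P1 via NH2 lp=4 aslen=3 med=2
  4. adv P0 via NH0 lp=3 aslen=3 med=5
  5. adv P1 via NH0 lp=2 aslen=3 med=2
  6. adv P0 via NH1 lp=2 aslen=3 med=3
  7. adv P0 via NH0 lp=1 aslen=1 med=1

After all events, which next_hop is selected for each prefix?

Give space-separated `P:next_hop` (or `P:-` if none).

Answer: P0:NH1 P1:NH2

Derivation:
Op 1: best P0=- P1=NH2
Op 2: best P0=- P1=-
Op 3: best P0=- P1=NH2
Op 4: best P0=NH0 P1=NH2
Op 5: best P0=NH0 P1=NH2
Op 6: best P0=NH0 P1=NH2
Op 7: best P0=NH1 P1=NH2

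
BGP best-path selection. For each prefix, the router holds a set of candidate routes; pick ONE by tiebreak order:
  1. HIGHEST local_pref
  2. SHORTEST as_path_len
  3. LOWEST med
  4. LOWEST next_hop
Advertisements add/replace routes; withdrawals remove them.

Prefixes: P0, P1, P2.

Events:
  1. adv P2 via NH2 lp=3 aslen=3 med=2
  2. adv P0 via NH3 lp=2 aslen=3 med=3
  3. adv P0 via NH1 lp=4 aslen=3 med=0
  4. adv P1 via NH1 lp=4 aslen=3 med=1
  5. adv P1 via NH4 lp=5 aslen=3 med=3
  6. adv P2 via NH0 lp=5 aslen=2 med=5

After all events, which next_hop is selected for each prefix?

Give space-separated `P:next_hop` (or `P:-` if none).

Answer: P0:NH1 P1:NH4 P2:NH0

Derivation:
Op 1: best P0=- P1=- P2=NH2
Op 2: best P0=NH3 P1=- P2=NH2
Op 3: best P0=NH1 P1=- P2=NH2
Op 4: best P0=NH1 P1=NH1 P2=NH2
Op 5: best P0=NH1 P1=NH4 P2=NH2
Op 6: best P0=NH1 P1=NH4 P2=NH0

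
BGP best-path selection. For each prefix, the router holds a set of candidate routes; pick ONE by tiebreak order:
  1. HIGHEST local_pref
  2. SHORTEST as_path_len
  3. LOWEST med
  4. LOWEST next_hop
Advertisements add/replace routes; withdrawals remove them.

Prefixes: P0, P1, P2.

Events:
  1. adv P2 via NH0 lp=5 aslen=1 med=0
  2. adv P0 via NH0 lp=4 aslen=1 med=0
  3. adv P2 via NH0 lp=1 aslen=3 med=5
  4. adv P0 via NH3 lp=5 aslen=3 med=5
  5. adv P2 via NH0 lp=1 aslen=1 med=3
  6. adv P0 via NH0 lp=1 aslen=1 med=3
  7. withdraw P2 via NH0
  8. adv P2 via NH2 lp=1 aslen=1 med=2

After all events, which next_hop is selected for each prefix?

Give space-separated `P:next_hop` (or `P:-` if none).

Answer: P0:NH3 P1:- P2:NH2

Derivation:
Op 1: best P0=- P1=- P2=NH0
Op 2: best P0=NH0 P1=- P2=NH0
Op 3: best P0=NH0 P1=- P2=NH0
Op 4: best P0=NH3 P1=- P2=NH0
Op 5: best P0=NH3 P1=- P2=NH0
Op 6: best P0=NH3 P1=- P2=NH0
Op 7: best P0=NH3 P1=- P2=-
Op 8: best P0=NH3 P1=- P2=NH2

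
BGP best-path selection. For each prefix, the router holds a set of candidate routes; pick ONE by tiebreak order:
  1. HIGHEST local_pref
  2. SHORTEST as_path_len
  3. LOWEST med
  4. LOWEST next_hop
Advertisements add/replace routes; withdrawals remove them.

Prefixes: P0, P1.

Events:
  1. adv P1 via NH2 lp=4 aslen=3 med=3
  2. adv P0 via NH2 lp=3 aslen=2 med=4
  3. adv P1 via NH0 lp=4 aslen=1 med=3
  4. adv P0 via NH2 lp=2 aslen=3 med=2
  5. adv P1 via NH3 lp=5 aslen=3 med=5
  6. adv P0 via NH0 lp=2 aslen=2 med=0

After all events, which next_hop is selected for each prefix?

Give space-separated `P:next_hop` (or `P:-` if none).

Op 1: best P0=- P1=NH2
Op 2: best P0=NH2 P1=NH2
Op 3: best P0=NH2 P1=NH0
Op 4: best P0=NH2 P1=NH0
Op 5: best P0=NH2 P1=NH3
Op 6: best P0=NH0 P1=NH3

Answer: P0:NH0 P1:NH3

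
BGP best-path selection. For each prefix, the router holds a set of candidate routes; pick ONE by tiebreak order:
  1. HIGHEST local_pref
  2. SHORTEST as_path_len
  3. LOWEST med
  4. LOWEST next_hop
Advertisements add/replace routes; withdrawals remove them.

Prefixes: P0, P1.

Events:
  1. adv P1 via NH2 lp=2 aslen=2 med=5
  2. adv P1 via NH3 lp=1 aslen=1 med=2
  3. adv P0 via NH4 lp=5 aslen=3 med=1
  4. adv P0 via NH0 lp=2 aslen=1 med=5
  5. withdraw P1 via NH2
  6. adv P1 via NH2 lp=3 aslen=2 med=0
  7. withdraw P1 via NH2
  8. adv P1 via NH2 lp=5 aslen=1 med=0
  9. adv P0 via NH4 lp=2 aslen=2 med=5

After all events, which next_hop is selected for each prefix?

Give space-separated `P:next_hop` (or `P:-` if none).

Op 1: best P0=- P1=NH2
Op 2: best P0=- P1=NH2
Op 3: best P0=NH4 P1=NH2
Op 4: best P0=NH4 P1=NH2
Op 5: best P0=NH4 P1=NH3
Op 6: best P0=NH4 P1=NH2
Op 7: best P0=NH4 P1=NH3
Op 8: best P0=NH4 P1=NH2
Op 9: best P0=NH0 P1=NH2

Answer: P0:NH0 P1:NH2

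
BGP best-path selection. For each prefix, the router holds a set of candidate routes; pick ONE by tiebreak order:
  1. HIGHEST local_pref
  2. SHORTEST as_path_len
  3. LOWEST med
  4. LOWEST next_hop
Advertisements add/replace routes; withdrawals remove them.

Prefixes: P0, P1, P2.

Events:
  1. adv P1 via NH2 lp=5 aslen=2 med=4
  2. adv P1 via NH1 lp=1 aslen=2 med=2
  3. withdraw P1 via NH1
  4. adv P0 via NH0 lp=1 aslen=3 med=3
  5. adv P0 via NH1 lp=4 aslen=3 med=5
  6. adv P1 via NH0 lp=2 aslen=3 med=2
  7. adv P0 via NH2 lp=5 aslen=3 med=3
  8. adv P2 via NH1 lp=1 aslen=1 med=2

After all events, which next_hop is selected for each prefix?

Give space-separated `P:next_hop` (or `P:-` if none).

Answer: P0:NH2 P1:NH2 P2:NH1

Derivation:
Op 1: best P0=- P1=NH2 P2=-
Op 2: best P0=- P1=NH2 P2=-
Op 3: best P0=- P1=NH2 P2=-
Op 4: best P0=NH0 P1=NH2 P2=-
Op 5: best P0=NH1 P1=NH2 P2=-
Op 6: best P0=NH1 P1=NH2 P2=-
Op 7: best P0=NH2 P1=NH2 P2=-
Op 8: best P0=NH2 P1=NH2 P2=NH1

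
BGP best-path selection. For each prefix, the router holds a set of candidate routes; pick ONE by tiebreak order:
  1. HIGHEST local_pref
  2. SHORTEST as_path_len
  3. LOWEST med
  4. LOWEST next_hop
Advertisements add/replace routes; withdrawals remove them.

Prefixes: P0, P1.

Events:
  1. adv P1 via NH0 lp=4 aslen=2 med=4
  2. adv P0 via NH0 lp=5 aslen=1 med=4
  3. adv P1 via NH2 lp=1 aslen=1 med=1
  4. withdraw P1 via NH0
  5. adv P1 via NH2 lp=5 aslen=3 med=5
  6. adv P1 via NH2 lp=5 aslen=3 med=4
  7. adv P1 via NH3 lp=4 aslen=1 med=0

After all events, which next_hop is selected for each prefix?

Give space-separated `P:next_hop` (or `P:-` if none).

Op 1: best P0=- P1=NH0
Op 2: best P0=NH0 P1=NH0
Op 3: best P0=NH0 P1=NH0
Op 4: best P0=NH0 P1=NH2
Op 5: best P0=NH0 P1=NH2
Op 6: best P0=NH0 P1=NH2
Op 7: best P0=NH0 P1=NH2

Answer: P0:NH0 P1:NH2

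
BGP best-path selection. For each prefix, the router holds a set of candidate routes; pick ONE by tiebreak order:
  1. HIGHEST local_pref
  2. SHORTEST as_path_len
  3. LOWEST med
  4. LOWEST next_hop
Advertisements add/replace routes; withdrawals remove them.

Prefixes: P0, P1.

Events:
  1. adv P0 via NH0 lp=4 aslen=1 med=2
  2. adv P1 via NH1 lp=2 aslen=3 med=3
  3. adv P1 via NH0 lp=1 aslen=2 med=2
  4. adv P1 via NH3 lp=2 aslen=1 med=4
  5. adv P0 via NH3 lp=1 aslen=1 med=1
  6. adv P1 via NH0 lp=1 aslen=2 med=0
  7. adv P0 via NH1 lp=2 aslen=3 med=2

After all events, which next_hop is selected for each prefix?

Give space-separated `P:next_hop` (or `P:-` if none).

Answer: P0:NH0 P1:NH3

Derivation:
Op 1: best P0=NH0 P1=-
Op 2: best P0=NH0 P1=NH1
Op 3: best P0=NH0 P1=NH1
Op 4: best P0=NH0 P1=NH3
Op 5: best P0=NH0 P1=NH3
Op 6: best P0=NH0 P1=NH3
Op 7: best P0=NH0 P1=NH3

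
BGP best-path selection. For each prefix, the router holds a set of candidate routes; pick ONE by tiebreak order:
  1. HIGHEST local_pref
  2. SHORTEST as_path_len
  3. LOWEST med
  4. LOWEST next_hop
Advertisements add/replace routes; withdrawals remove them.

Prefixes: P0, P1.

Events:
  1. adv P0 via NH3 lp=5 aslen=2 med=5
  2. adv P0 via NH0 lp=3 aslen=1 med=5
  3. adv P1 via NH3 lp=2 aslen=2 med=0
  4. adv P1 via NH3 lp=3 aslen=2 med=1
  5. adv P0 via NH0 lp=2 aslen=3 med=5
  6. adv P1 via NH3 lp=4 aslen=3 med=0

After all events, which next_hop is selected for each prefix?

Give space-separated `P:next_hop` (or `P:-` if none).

Answer: P0:NH3 P1:NH3

Derivation:
Op 1: best P0=NH3 P1=-
Op 2: best P0=NH3 P1=-
Op 3: best P0=NH3 P1=NH3
Op 4: best P0=NH3 P1=NH3
Op 5: best P0=NH3 P1=NH3
Op 6: best P0=NH3 P1=NH3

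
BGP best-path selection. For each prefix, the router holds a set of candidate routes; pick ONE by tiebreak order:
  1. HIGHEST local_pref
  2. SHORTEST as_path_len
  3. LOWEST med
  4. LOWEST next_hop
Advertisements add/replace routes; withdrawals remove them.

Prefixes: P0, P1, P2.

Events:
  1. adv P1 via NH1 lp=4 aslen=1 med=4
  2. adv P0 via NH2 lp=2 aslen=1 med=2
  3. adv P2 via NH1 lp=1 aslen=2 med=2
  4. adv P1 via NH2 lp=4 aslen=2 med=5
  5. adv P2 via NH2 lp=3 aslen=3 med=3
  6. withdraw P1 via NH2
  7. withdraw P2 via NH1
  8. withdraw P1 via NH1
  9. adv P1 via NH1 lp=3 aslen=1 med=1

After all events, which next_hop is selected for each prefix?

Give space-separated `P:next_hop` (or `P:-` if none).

Answer: P0:NH2 P1:NH1 P2:NH2

Derivation:
Op 1: best P0=- P1=NH1 P2=-
Op 2: best P0=NH2 P1=NH1 P2=-
Op 3: best P0=NH2 P1=NH1 P2=NH1
Op 4: best P0=NH2 P1=NH1 P2=NH1
Op 5: best P0=NH2 P1=NH1 P2=NH2
Op 6: best P0=NH2 P1=NH1 P2=NH2
Op 7: best P0=NH2 P1=NH1 P2=NH2
Op 8: best P0=NH2 P1=- P2=NH2
Op 9: best P0=NH2 P1=NH1 P2=NH2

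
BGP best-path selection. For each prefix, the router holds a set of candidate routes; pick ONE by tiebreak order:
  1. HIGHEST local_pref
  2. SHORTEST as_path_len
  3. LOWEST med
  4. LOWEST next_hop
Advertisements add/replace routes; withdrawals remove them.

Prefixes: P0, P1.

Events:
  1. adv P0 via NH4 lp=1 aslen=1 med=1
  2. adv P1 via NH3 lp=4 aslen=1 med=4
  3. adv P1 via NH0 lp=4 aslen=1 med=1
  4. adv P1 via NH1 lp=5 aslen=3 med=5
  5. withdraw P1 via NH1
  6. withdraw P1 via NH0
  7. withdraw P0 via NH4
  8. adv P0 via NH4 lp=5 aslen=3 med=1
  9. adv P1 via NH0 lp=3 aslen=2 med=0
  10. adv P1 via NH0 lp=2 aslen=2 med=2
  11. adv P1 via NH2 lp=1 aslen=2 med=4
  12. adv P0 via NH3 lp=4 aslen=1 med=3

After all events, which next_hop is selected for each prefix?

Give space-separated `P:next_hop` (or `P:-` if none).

Op 1: best P0=NH4 P1=-
Op 2: best P0=NH4 P1=NH3
Op 3: best P0=NH4 P1=NH0
Op 4: best P0=NH4 P1=NH1
Op 5: best P0=NH4 P1=NH0
Op 6: best P0=NH4 P1=NH3
Op 7: best P0=- P1=NH3
Op 8: best P0=NH4 P1=NH3
Op 9: best P0=NH4 P1=NH3
Op 10: best P0=NH4 P1=NH3
Op 11: best P0=NH4 P1=NH3
Op 12: best P0=NH4 P1=NH3

Answer: P0:NH4 P1:NH3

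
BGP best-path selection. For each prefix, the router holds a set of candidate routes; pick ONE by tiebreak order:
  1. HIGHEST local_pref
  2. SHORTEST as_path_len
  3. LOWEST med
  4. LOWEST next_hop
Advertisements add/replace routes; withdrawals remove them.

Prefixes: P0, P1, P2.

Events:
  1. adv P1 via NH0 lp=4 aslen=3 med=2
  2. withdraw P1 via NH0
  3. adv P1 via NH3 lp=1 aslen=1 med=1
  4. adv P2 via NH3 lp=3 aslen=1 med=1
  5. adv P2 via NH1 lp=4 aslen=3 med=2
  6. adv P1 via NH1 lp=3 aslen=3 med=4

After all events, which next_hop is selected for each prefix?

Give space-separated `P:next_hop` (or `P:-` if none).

Op 1: best P0=- P1=NH0 P2=-
Op 2: best P0=- P1=- P2=-
Op 3: best P0=- P1=NH3 P2=-
Op 4: best P0=- P1=NH3 P2=NH3
Op 5: best P0=- P1=NH3 P2=NH1
Op 6: best P0=- P1=NH1 P2=NH1

Answer: P0:- P1:NH1 P2:NH1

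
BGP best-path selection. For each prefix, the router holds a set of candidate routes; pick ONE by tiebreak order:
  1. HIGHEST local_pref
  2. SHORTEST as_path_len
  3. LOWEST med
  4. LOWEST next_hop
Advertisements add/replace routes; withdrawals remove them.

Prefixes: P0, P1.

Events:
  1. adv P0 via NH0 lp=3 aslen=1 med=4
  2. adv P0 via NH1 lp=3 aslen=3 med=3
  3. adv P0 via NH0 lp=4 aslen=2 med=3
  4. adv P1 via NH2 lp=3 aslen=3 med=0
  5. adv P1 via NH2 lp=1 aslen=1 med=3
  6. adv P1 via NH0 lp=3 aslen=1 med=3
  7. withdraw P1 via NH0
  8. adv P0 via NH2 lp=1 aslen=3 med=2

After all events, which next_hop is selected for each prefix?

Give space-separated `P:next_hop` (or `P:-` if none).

Answer: P0:NH0 P1:NH2

Derivation:
Op 1: best P0=NH0 P1=-
Op 2: best P0=NH0 P1=-
Op 3: best P0=NH0 P1=-
Op 4: best P0=NH0 P1=NH2
Op 5: best P0=NH0 P1=NH2
Op 6: best P0=NH0 P1=NH0
Op 7: best P0=NH0 P1=NH2
Op 8: best P0=NH0 P1=NH2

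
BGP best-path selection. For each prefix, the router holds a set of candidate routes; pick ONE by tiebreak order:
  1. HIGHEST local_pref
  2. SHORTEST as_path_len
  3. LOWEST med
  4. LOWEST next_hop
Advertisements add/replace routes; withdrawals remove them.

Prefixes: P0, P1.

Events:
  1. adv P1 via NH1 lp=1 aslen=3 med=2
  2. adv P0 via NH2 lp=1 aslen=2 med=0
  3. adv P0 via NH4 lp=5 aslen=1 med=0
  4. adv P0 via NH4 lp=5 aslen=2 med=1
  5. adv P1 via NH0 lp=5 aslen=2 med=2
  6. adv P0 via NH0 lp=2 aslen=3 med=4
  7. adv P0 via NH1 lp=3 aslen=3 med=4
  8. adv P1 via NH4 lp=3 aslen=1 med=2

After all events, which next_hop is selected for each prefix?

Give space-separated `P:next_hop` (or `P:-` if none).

Answer: P0:NH4 P1:NH0

Derivation:
Op 1: best P0=- P1=NH1
Op 2: best P0=NH2 P1=NH1
Op 3: best P0=NH4 P1=NH1
Op 4: best P0=NH4 P1=NH1
Op 5: best P0=NH4 P1=NH0
Op 6: best P0=NH4 P1=NH0
Op 7: best P0=NH4 P1=NH0
Op 8: best P0=NH4 P1=NH0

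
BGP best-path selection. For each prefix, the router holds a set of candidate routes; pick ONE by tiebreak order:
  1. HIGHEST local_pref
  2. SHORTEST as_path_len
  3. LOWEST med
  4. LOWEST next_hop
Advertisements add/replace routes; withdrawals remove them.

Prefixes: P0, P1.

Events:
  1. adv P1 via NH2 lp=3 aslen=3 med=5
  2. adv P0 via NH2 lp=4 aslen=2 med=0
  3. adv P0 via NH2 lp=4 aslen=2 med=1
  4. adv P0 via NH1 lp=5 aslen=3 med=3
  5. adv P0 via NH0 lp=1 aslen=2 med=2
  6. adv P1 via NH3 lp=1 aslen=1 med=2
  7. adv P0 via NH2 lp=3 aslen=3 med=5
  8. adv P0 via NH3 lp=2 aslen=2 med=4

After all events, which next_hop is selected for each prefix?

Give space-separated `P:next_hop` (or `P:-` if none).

Op 1: best P0=- P1=NH2
Op 2: best P0=NH2 P1=NH2
Op 3: best P0=NH2 P1=NH2
Op 4: best P0=NH1 P1=NH2
Op 5: best P0=NH1 P1=NH2
Op 6: best P0=NH1 P1=NH2
Op 7: best P0=NH1 P1=NH2
Op 8: best P0=NH1 P1=NH2

Answer: P0:NH1 P1:NH2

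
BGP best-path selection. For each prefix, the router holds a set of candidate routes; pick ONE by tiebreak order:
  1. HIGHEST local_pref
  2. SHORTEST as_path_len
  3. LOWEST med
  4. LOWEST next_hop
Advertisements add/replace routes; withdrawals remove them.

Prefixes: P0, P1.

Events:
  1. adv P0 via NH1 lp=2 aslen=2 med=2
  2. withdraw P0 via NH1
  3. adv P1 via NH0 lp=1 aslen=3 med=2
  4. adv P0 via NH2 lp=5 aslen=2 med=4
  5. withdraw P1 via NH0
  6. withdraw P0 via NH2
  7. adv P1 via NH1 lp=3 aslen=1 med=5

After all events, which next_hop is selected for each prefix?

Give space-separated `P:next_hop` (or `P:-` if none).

Op 1: best P0=NH1 P1=-
Op 2: best P0=- P1=-
Op 3: best P0=- P1=NH0
Op 4: best P0=NH2 P1=NH0
Op 5: best P0=NH2 P1=-
Op 6: best P0=- P1=-
Op 7: best P0=- P1=NH1

Answer: P0:- P1:NH1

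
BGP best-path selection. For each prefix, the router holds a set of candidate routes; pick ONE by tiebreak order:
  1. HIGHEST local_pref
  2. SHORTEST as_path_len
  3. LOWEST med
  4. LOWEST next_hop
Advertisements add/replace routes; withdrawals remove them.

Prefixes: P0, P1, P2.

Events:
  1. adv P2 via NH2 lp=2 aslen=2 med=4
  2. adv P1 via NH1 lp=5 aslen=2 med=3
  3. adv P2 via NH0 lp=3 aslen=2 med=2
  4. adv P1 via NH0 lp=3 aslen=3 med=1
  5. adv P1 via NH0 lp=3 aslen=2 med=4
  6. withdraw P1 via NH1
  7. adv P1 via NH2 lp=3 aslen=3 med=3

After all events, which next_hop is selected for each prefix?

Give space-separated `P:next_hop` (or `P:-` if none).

Answer: P0:- P1:NH0 P2:NH0

Derivation:
Op 1: best P0=- P1=- P2=NH2
Op 2: best P0=- P1=NH1 P2=NH2
Op 3: best P0=- P1=NH1 P2=NH0
Op 4: best P0=- P1=NH1 P2=NH0
Op 5: best P0=- P1=NH1 P2=NH0
Op 6: best P0=- P1=NH0 P2=NH0
Op 7: best P0=- P1=NH0 P2=NH0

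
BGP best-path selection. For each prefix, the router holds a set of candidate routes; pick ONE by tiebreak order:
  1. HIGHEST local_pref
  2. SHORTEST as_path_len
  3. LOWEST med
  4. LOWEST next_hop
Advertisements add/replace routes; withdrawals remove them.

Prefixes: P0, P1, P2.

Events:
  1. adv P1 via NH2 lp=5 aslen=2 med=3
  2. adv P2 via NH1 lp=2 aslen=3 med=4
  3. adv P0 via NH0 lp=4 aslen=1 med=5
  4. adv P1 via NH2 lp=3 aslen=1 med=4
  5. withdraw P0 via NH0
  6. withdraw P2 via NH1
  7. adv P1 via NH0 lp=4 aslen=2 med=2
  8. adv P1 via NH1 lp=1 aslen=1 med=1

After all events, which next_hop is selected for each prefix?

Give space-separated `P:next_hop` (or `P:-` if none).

Answer: P0:- P1:NH0 P2:-

Derivation:
Op 1: best P0=- P1=NH2 P2=-
Op 2: best P0=- P1=NH2 P2=NH1
Op 3: best P0=NH0 P1=NH2 P2=NH1
Op 4: best P0=NH0 P1=NH2 P2=NH1
Op 5: best P0=- P1=NH2 P2=NH1
Op 6: best P0=- P1=NH2 P2=-
Op 7: best P0=- P1=NH0 P2=-
Op 8: best P0=- P1=NH0 P2=-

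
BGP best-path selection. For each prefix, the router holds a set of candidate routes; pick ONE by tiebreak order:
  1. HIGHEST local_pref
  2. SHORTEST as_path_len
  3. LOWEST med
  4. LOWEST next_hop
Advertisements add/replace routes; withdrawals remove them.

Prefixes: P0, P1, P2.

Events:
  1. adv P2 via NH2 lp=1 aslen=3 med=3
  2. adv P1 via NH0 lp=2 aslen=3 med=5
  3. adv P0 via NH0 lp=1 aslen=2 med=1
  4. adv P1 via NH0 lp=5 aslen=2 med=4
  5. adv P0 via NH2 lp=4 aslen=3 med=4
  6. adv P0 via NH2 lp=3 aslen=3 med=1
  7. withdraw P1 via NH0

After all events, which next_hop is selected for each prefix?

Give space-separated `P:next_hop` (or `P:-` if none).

Op 1: best P0=- P1=- P2=NH2
Op 2: best P0=- P1=NH0 P2=NH2
Op 3: best P0=NH0 P1=NH0 P2=NH2
Op 4: best P0=NH0 P1=NH0 P2=NH2
Op 5: best P0=NH2 P1=NH0 P2=NH2
Op 6: best P0=NH2 P1=NH0 P2=NH2
Op 7: best P0=NH2 P1=- P2=NH2

Answer: P0:NH2 P1:- P2:NH2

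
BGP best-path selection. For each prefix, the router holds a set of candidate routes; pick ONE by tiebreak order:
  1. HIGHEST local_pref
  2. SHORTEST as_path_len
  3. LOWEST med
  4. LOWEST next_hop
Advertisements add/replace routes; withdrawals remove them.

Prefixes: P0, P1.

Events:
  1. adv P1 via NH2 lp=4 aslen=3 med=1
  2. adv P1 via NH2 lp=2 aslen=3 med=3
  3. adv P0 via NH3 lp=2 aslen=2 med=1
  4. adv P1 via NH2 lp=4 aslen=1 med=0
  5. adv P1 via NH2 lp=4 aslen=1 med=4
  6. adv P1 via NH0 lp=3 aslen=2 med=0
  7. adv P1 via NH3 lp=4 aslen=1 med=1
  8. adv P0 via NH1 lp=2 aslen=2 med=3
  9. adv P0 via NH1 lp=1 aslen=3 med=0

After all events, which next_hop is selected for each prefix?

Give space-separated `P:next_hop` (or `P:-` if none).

Answer: P0:NH3 P1:NH3

Derivation:
Op 1: best P0=- P1=NH2
Op 2: best P0=- P1=NH2
Op 3: best P0=NH3 P1=NH2
Op 4: best P0=NH3 P1=NH2
Op 5: best P0=NH3 P1=NH2
Op 6: best P0=NH3 P1=NH2
Op 7: best P0=NH3 P1=NH3
Op 8: best P0=NH3 P1=NH3
Op 9: best P0=NH3 P1=NH3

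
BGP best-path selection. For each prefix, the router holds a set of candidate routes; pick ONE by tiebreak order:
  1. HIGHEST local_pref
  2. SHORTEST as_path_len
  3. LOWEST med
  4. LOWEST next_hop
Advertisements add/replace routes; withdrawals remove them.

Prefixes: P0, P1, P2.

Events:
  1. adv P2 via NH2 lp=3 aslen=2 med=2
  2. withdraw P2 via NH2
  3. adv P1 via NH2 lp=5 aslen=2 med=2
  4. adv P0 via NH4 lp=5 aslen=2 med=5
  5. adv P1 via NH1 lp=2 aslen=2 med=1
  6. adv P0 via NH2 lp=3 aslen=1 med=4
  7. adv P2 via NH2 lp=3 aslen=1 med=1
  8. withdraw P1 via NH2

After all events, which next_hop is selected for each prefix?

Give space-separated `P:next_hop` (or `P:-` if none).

Answer: P0:NH4 P1:NH1 P2:NH2

Derivation:
Op 1: best P0=- P1=- P2=NH2
Op 2: best P0=- P1=- P2=-
Op 3: best P0=- P1=NH2 P2=-
Op 4: best P0=NH4 P1=NH2 P2=-
Op 5: best P0=NH4 P1=NH2 P2=-
Op 6: best P0=NH4 P1=NH2 P2=-
Op 7: best P0=NH4 P1=NH2 P2=NH2
Op 8: best P0=NH4 P1=NH1 P2=NH2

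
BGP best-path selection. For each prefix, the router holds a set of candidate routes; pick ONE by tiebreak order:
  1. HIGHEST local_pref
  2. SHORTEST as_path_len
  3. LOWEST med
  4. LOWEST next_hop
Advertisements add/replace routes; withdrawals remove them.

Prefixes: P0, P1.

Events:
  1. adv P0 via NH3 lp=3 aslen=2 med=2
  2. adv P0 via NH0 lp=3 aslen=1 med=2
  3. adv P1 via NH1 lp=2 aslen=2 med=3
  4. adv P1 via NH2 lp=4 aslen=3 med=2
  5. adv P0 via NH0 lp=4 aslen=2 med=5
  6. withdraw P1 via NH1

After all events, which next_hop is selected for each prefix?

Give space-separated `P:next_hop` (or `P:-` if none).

Answer: P0:NH0 P1:NH2

Derivation:
Op 1: best P0=NH3 P1=-
Op 2: best P0=NH0 P1=-
Op 3: best P0=NH0 P1=NH1
Op 4: best P0=NH0 P1=NH2
Op 5: best P0=NH0 P1=NH2
Op 6: best P0=NH0 P1=NH2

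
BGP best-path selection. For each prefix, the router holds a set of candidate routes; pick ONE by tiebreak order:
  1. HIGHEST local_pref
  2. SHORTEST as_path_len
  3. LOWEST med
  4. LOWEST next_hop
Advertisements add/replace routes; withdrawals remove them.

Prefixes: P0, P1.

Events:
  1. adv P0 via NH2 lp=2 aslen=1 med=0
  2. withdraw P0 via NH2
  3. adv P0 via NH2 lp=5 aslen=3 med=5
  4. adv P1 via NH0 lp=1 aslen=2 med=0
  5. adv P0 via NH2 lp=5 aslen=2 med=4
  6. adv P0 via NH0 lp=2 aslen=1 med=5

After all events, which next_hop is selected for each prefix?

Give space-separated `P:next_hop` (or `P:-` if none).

Op 1: best P0=NH2 P1=-
Op 2: best P0=- P1=-
Op 3: best P0=NH2 P1=-
Op 4: best P0=NH2 P1=NH0
Op 5: best P0=NH2 P1=NH0
Op 6: best P0=NH2 P1=NH0

Answer: P0:NH2 P1:NH0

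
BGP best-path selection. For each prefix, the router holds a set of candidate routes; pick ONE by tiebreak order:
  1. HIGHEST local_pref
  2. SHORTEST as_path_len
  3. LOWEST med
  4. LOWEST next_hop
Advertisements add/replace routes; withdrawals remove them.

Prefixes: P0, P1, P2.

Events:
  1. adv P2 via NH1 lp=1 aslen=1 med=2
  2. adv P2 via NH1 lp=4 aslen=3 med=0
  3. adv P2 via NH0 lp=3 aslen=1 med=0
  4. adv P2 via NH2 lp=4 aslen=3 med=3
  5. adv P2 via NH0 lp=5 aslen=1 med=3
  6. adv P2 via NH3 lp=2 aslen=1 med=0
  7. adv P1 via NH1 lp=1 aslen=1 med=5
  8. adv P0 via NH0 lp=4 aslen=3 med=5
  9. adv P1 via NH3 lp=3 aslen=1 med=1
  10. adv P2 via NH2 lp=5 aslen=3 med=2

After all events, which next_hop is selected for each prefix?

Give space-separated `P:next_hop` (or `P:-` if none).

Answer: P0:NH0 P1:NH3 P2:NH0

Derivation:
Op 1: best P0=- P1=- P2=NH1
Op 2: best P0=- P1=- P2=NH1
Op 3: best P0=- P1=- P2=NH1
Op 4: best P0=- P1=- P2=NH1
Op 5: best P0=- P1=- P2=NH0
Op 6: best P0=- P1=- P2=NH0
Op 7: best P0=- P1=NH1 P2=NH0
Op 8: best P0=NH0 P1=NH1 P2=NH0
Op 9: best P0=NH0 P1=NH3 P2=NH0
Op 10: best P0=NH0 P1=NH3 P2=NH0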